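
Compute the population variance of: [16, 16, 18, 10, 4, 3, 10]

30.5714

Step 1: Compute the mean: (16 + 16 + 18 + 10 + 4 + 3 + 10) / 7 = 11
Step 2: Compute squared deviations from the mean:
  (16 - 11)^2 = 25
  (16 - 11)^2 = 25
  (18 - 11)^2 = 49
  (10 - 11)^2 = 1
  (4 - 11)^2 = 49
  (3 - 11)^2 = 64
  (10 - 11)^2 = 1
Step 3: Sum of squared deviations = 214
Step 4: Population variance = 214 / 7 = 30.5714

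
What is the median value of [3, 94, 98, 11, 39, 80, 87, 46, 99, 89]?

83.5

Step 1: Sort the data in ascending order: [3, 11, 39, 46, 80, 87, 89, 94, 98, 99]
Step 2: The number of values is n = 10.
Step 3: Since n is even, the median is the average of positions 5 and 6:
  Median = (80 + 87) / 2 = 83.5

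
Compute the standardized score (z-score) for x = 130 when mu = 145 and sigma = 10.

-1.5

Step 1: Recall the z-score formula: z = (x - mu) / sigma
Step 2: Substitute values: z = (130 - 145) / 10
Step 3: z = -15 / 10 = -1.5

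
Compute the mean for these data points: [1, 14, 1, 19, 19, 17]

11.8333

Step 1: Sum all values: 1 + 14 + 1 + 19 + 19 + 17 = 71
Step 2: Count the number of values: n = 6
Step 3: Mean = sum / n = 71 / 6 = 11.8333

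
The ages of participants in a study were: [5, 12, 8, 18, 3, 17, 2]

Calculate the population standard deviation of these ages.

6.0407

Step 1: Compute the mean: 9.2857
Step 2: Sum of squared deviations from the mean: 255.4286
Step 3: Population variance = 255.4286 / 7 = 36.4898
Step 4: Standard deviation = sqrt(36.4898) = 6.0407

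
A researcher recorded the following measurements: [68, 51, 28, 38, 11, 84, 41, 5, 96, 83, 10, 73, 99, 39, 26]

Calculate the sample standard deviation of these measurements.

31.8116

Step 1: Compute the mean: 50.1333
Step 2: Sum of squared deviations from the mean: 14167.7333
Step 3: Sample variance = 14167.7333 / 14 = 1011.981
Step 4: Standard deviation = sqrt(1011.981) = 31.8116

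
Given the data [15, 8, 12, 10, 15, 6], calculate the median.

11

Step 1: Sort the data in ascending order: [6, 8, 10, 12, 15, 15]
Step 2: The number of values is n = 6.
Step 3: Since n is even, the median is the average of positions 3 and 4:
  Median = (10 + 12) / 2 = 11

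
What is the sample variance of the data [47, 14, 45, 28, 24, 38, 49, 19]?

183.4286

Step 1: Compute the mean: (47 + 14 + 45 + 28 + 24 + 38 + 49 + 19) / 8 = 33
Step 2: Compute squared deviations from the mean:
  (47 - 33)^2 = 196
  (14 - 33)^2 = 361
  (45 - 33)^2 = 144
  (28 - 33)^2 = 25
  (24 - 33)^2 = 81
  (38 - 33)^2 = 25
  (49 - 33)^2 = 256
  (19 - 33)^2 = 196
Step 3: Sum of squared deviations = 1284
Step 4: Sample variance = 1284 / 7 = 183.4286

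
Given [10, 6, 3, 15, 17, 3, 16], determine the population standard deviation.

5.6569

Step 1: Compute the mean: 10
Step 2: Sum of squared deviations from the mean: 224
Step 3: Population variance = 224 / 7 = 32
Step 4: Standard deviation = sqrt(32) = 5.6569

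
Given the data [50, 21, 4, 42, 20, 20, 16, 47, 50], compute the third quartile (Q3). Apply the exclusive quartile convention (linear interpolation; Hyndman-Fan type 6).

48.5

Step 1: Sort the data: [4, 16, 20, 20, 21, 42, 47, 50, 50]
Step 2: n = 9
Step 3: Using the exclusive quartile method:
  Q1 = 18
  Q2 (median) = 21
  Q3 = 48.5
  IQR = Q3 - Q1 = 48.5 - 18 = 30.5
Step 4: Q3 = 48.5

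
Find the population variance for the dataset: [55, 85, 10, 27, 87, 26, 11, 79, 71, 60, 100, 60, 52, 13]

864.8163

Step 1: Compute the mean: (55 + 85 + 10 + 27 + 87 + 26 + 11 + 79 + 71 + 60 + 100 + 60 + 52 + 13) / 14 = 52.5714
Step 2: Compute squared deviations from the mean:
  (55 - 52.5714)^2 = 5.898
  (85 - 52.5714)^2 = 1051.6122
  (10 - 52.5714)^2 = 1812.3265
  (27 - 52.5714)^2 = 653.898
  (87 - 52.5714)^2 = 1185.3265
  (26 - 52.5714)^2 = 706.0408
  (11 - 52.5714)^2 = 1728.1837
  (79 - 52.5714)^2 = 698.4694
  (71 - 52.5714)^2 = 339.6122
  (60 - 52.5714)^2 = 55.1837
  (100 - 52.5714)^2 = 2249.4694
  (60 - 52.5714)^2 = 55.1837
  (52 - 52.5714)^2 = 0.3265
  (13 - 52.5714)^2 = 1565.898
Step 3: Sum of squared deviations = 12107.4286
Step 4: Population variance = 12107.4286 / 14 = 864.8163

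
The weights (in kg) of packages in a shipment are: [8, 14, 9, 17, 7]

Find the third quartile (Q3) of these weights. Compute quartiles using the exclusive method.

15.5

Step 1: Sort the data: [7, 8, 9, 14, 17]
Step 2: n = 5
Step 3: Using the exclusive quartile method:
  Q1 = 7.5
  Q2 (median) = 9
  Q3 = 15.5
  IQR = Q3 - Q1 = 15.5 - 7.5 = 8
Step 4: Q3 = 15.5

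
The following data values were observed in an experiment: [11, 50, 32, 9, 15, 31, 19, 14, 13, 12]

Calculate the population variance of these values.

153.84

Step 1: Compute the mean: (11 + 50 + 32 + 9 + 15 + 31 + 19 + 14 + 13 + 12) / 10 = 20.6
Step 2: Compute squared deviations from the mean:
  (11 - 20.6)^2 = 92.16
  (50 - 20.6)^2 = 864.36
  (32 - 20.6)^2 = 129.96
  (9 - 20.6)^2 = 134.56
  (15 - 20.6)^2 = 31.36
  (31 - 20.6)^2 = 108.16
  (19 - 20.6)^2 = 2.56
  (14 - 20.6)^2 = 43.56
  (13 - 20.6)^2 = 57.76
  (12 - 20.6)^2 = 73.96
Step 3: Sum of squared deviations = 1538.4
Step 4: Population variance = 1538.4 / 10 = 153.84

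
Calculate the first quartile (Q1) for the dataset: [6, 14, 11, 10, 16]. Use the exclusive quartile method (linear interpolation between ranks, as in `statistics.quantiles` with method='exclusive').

8

Step 1: Sort the data: [6, 10, 11, 14, 16]
Step 2: n = 5
Step 3: Using the exclusive quartile method:
  Q1 = 8
  Q2 (median) = 11
  Q3 = 15
  IQR = Q3 - Q1 = 15 - 8 = 7
Step 4: Q1 = 8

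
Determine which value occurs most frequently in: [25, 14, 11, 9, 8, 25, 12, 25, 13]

25

Step 1: Count the frequency of each value:
  8: appears 1 time(s)
  9: appears 1 time(s)
  11: appears 1 time(s)
  12: appears 1 time(s)
  13: appears 1 time(s)
  14: appears 1 time(s)
  25: appears 3 time(s)
Step 2: The value 25 appears most frequently (3 times).
Step 3: Mode = 25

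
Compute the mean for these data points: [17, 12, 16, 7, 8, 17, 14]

13

Step 1: Sum all values: 17 + 12 + 16 + 7 + 8 + 17 + 14 = 91
Step 2: Count the number of values: n = 7
Step 3: Mean = sum / n = 91 / 7 = 13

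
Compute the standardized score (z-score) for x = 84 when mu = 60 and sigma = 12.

2

Step 1: Recall the z-score formula: z = (x - mu) / sigma
Step 2: Substitute values: z = (84 - 60) / 12
Step 3: z = 24 / 12 = 2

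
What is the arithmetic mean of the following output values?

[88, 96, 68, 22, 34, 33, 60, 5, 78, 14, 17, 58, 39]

47.0769

Step 1: Sum all values: 88 + 96 + 68 + 22 + 34 + 33 + 60 + 5 + 78 + 14 + 17 + 58 + 39 = 612
Step 2: Count the number of values: n = 13
Step 3: Mean = sum / n = 612 / 13 = 47.0769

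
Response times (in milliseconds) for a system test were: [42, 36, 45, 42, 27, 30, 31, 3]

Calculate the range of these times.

42

Step 1: Identify the maximum value: max = 45
Step 2: Identify the minimum value: min = 3
Step 3: Range = max - min = 45 - 3 = 42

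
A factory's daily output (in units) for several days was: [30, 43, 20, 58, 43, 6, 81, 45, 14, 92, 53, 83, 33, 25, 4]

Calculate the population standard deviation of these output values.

26.5982

Step 1: Compute the mean: 42
Step 2: Sum of squared deviations from the mean: 10612
Step 3: Population variance = 10612 / 15 = 707.4667
Step 4: Standard deviation = sqrt(707.4667) = 26.5982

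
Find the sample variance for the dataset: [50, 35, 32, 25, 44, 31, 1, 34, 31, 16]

189.4333

Step 1: Compute the mean: (50 + 35 + 32 + 25 + 44 + 31 + 1 + 34 + 31 + 16) / 10 = 29.9
Step 2: Compute squared deviations from the mean:
  (50 - 29.9)^2 = 404.01
  (35 - 29.9)^2 = 26.01
  (32 - 29.9)^2 = 4.41
  (25 - 29.9)^2 = 24.01
  (44 - 29.9)^2 = 198.81
  (31 - 29.9)^2 = 1.21
  (1 - 29.9)^2 = 835.21
  (34 - 29.9)^2 = 16.81
  (31 - 29.9)^2 = 1.21
  (16 - 29.9)^2 = 193.21
Step 3: Sum of squared deviations = 1704.9
Step 4: Sample variance = 1704.9 / 9 = 189.4333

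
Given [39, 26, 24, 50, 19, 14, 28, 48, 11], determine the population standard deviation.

13.273

Step 1: Compute the mean: 28.7778
Step 2: Sum of squared deviations from the mean: 1585.5556
Step 3: Population variance = 1585.5556 / 9 = 176.1728
Step 4: Standard deviation = sqrt(176.1728) = 13.273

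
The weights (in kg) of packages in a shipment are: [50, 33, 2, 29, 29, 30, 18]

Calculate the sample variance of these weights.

214.5714

Step 1: Compute the mean: (50 + 33 + 2 + 29 + 29 + 30 + 18) / 7 = 27.2857
Step 2: Compute squared deviations from the mean:
  (50 - 27.2857)^2 = 515.9388
  (33 - 27.2857)^2 = 32.6531
  (2 - 27.2857)^2 = 639.3673
  (29 - 27.2857)^2 = 2.9388
  (29 - 27.2857)^2 = 2.9388
  (30 - 27.2857)^2 = 7.3673
  (18 - 27.2857)^2 = 86.2245
Step 3: Sum of squared deviations = 1287.4286
Step 4: Sample variance = 1287.4286 / 6 = 214.5714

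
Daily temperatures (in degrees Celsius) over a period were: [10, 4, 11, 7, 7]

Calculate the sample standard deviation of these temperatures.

2.7749

Step 1: Compute the mean: 7.8
Step 2: Sum of squared deviations from the mean: 30.8
Step 3: Sample variance = 30.8 / 4 = 7.7
Step 4: Standard deviation = sqrt(7.7) = 2.7749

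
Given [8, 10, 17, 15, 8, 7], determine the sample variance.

17.3667

Step 1: Compute the mean: (8 + 10 + 17 + 15 + 8 + 7) / 6 = 10.8333
Step 2: Compute squared deviations from the mean:
  (8 - 10.8333)^2 = 8.0278
  (10 - 10.8333)^2 = 0.6944
  (17 - 10.8333)^2 = 38.0278
  (15 - 10.8333)^2 = 17.3611
  (8 - 10.8333)^2 = 8.0278
  (7 - 10.8333)^2 = 14.6944
Step 3: Sum of squared deviations = 86.8333
Step 4: Sample variance = 86.8333 / 5 = 17.3667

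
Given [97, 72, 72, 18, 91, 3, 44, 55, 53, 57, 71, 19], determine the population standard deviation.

27.9682

Step 1: Compute the mean: 54.3333
Step 2: Sum of squared deviations from the mean: 9386.6667
Step 3: Population variance = 9386.6667 / 12 = 782.2222
Step 4: Standard deviation = sqrt(782.2222) = 27.9682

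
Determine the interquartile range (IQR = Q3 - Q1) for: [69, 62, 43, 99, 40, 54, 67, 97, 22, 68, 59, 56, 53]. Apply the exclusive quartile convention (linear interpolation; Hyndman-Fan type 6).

20.5

Step 1: Sort the data: [22, 40, 43, 53, 54, 56, 59, 62, 67, 68, 69, 97, 99]
Step 2: n = 13
Step 3: Using the exclusive quartile method:
  Q1 = 48
  Q2 (median) = 59
  Q3 = 68.5
  IQR = Q3 - Q1 = 68.5 - 48 = 20.5
Step 4: IQR = 20.5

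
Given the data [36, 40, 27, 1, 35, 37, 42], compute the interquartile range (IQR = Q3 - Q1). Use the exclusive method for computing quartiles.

13

Step 1: Sort the data: [1, 27, 35, 36, 37, 40, 42]
Step 2: n = 7
Step 3: Using the exclusive quartile method:
  Q1 = 27
  Q2 (median) = 36
  Q3 = 40
  IQR = Q3 - Q1 = 40 - 27 = 13
Step 4: IQR = 13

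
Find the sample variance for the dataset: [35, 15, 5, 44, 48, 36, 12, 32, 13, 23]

217.7889

Step 1: Compute the mean: (35 + 15 + 5 + 44 + 48 + 36 + 12 + 32 + 13 + 23) / 10 = 26.3
Step 2: Compute squared deviations from the mean:
  (35 - 26.3)^2 = 75.69
  (15 - 26.3)^2 = 127.69
  (5 - 26.3)^2 = 453.69
  (44 - 26.3)^2 = 313.29
  (48 - 26.3)^2 = 470.89
  (36 - 26.3)^2 = 94.09
  (12 - 26.3)^2 = 204.49
  (32 - 26.3)^2 = 32.49
  (13 - 26.3)^2 = 176.89
  (23 - 26.3)^2 = 10.89
Step 3: Sum of squared deviations = 1960.1
Step 4: Sample variance = 1960.1 / 9 = 217.7889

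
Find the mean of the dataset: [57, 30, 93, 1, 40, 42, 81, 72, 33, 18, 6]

43

Step 1: Sum all values: 57 + 30 + 93 + 1 + 40 + 42 + 81 + 72 + 33 + 18 + 6 = 473
Step 2: Count the number of values: n = 11
Step 3: Mean = sum / n = 473 / 11 = 43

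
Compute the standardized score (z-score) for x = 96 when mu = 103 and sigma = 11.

-0.6364

Step 1: Recall the z-score formula: z = (x - mu) / sigma
Step 2: Substitute values: z = (96 - 103) / 11
Step 3: z = -7 / 11 = -0.6364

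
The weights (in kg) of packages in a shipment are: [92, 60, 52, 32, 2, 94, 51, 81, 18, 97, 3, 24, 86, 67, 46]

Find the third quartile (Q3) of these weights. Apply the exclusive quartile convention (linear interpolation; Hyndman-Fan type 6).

86

Step 1: Sort the data: [2, 3, 18, 24, 32, 46, 51, 52, 60, 67, 81, 86, 92, 94, 97]
Step 2: n = 15
Step 3: Using the exclusive quartile method:
  Q1 = 24
  Q2 (median) = 52
  Q3 = 86
  IQR = Q3 - Q1 = 86 - 24 = 62
Step 4: Q3 = 86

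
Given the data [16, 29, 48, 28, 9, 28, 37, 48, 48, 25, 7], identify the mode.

48

Step 1: Count the frequency of each value:
  7: appears 1 time(s)
  9: appears 1 time(s)
  16: appears 1 time(s)
  25: appears 1 time(s)
  28: appears 2 time(s)
  29: appears 1 time(s)
  37: appears 1 time(s)
  48: appears 3 time(s)
Step 2: The value 48 appears most frequently (3 times).
Step 3: Mode = 48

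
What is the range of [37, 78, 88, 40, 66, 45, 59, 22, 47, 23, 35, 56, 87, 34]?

66

Step 1: Identify the maximum value: max = 88
Step 2: Identify the minimum value: min = 22
Step 3: Range = max - min = 88 - 22 = 66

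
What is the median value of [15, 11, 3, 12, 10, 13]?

11.5

Step 1: Sort the data in ascending order: [3, 10, 11, 12, 13, 15]
Step 2: The number of values is n = 6.
Step 3: Since n is even, the median is the average of positions 3 and 4:
  Median = (11 + 12) / 2 = 11.5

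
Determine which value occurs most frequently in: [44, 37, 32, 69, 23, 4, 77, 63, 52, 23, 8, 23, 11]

23

Step 1: Count the frequency of each value:
  4: appears 1 time(s)
  8: appears 1 time(s)
  11: appears 1 time(s)
  23: appears 3 time(s)
  32: appears 1 time(s)
  37: appears 1 time(s)
  44: appears 1 time(s)
  52: appears 1 time(s)
  63: appears 1 time(s)
  69: appears 1 time(s)
  77: appears 1 time(s)
Step 2: The value 23 appears most frequently (3 times).
Step 3: Mode = 23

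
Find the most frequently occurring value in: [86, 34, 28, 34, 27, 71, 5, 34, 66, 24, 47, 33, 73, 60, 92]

34

Step 1: Count the frequency of each value:
  5: appears 1 time(s)
  24: appears 1 time(s)
  27: appears 1 time(s)
  28: appears 1 time(s)
  33: appears 1 time(s)
  34: appears 3 time(s)
  47: appears 1 time(s)
  60: appears 1 time(s)
  66: appears 1 time(s)
  71: appears 1 time(s)
  73: appears 1 time(s)
  86: appears 1 time(s)
  92: appears 1 time(s)
Step 2: The value 34 appears most frequently (3 times).
Step 3: Mode = 34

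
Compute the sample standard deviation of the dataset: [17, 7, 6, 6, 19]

6.442

Step 1: Compute the mean: 11
Step 2: Sum of squared deviations from the mean: 166
Step 3: Sample variance = 166 / 4 = 41.5
Step 4: Standard deviation = sqrt(41.5) = 6.442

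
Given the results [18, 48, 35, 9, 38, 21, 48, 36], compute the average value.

31.625

Step 1: Sum all values: 18 + 48 + 35 + 9 + 38 + 21 + 48 + 36 = 253
Step 2: Count the number of values: n = 8
Step 3: Mean = sum / n = 253 / 8 = 31.625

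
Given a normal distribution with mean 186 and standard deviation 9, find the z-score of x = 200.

1.5556

Step 1: Recall the z-score formula: z = (x - mu) / sigma
Step 2: Substitute values: z = (200 - 186) / 9
Step 3: z = 14 / 9 = 1.5556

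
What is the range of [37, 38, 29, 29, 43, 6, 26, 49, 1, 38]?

48

Step 1: Identify the maximum value: max = 49
Step 2: Identify the minimum value: min = 1
Step 3: Range = max - min = 49 - 1 = 48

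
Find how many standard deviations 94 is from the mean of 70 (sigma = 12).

2

Step 1: Recall the z-score formula: z = (x - mu) / sigma
Step 2: Substitute values: z = (94 - 70) / 12
Step 3: z = 24 / 12 = 2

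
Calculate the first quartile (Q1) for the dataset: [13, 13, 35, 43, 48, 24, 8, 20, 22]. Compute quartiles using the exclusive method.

13

Step 1: Sort the data: [8, 13, 13, 20, 22, 24, 35, 43, 48]
Step 2: n = 9
Step 3: Using the exclusive quartile method:
  Q1 = 13
  Q2 (median) = 22
  Q3 = 39
  IQR = Q3 - Q1 = 39 - 13 = 26
Step 4: Q1 = 13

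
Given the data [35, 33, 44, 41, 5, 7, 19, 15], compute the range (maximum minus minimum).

39

Step 1: Identify the maximum value: max = 44
Step 2: Identify the minimum value: min = 5
Step 3: Range = max - min = 44 - 5 = 39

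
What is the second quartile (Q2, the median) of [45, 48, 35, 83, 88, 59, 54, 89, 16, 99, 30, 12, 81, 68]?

56.5

Step 1: Sort the data: [12, 16, 30, 35, 45, 48, 54, 59, 68, 81, 83, 88, 89, 99]
Step 2: n = 14
Step 3: Q2 is the median. Since n is even, it is the average of the values at positions 7 and 8:
  Q2 = (54 + 59) / 2 = 56.5
Step 4: Q2 = 56.5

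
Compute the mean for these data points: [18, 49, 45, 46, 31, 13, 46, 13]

32.625

Step 1: Sum all values: 18 + 49 + 45 + 46 + 31 + 13 + 46 + 13 = 261
Step 2: Count the number of values: n = 8
Step 3: Mean = sum / n = 261 / 8 = 32.625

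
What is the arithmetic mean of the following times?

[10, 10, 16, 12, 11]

11.8

Step 1: Sum all values: 10 + 10 + 16 + 12 + 11 = 59
Step 2: Count the number of values: n = 5
Step 3: Mean = sum / n = 59 / 5 = 11.8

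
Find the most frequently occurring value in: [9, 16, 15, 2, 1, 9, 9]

9

Step 1: Count the frequency of each value:
  1: appears 1 time(s)
  2: appears 1 time(s)
  9: appears 3 time(s)
  15: appears 1 time(s)
  16: appears 1 time(s)
Step 2: The value 9 appears most frequently (3 times).
Step 3: Mode = 9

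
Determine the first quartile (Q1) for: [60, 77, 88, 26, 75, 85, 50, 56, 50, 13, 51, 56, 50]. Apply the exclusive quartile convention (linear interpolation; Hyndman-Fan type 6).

50

Step 1: Sort the data: [13, 26, 50, 50, 50, 51, 56, 56, 60, 75, 77, 85, 88]
Step 2: n = 13
Step 3: Using the exclusive quartile method:
  Q1 = 50
  Q2 (median) = 56
  Q3 = 76
  IQR = Q3 - Q1 = 76 - 50 = 26
Step 4: Q1 = 50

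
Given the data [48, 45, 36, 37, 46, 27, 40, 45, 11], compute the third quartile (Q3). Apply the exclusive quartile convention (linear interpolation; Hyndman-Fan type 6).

45.5

Step 1: Sort the data: [11, 27, 36, 37, 40, 45, 45, 46, 48]
Step 2: n = 9
Step 3: Using the exclusive quartile method:
  Q1 = 31.5
  Q2 (median) = 40
  Q3 = 45.5
  IQR = Q3 - Q1 = 45.5 - 31.5 = 14
Step 4: Q3 = 45.5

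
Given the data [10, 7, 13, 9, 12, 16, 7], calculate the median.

10

Step 1: Sort the data in ascending order: [7, 7, 9, 10, 12, 13, 16]
Step 2: The number of values is n = 7.
Step 3: Since n is odd, the median is the middle value at position 4: 10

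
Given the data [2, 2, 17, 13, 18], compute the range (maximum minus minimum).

16

Step 1: Identify the maximum value: max = 18
Step 2: Identify the minimum value: min = 2
Step 3: Range = max - min = 18 - 2 = 16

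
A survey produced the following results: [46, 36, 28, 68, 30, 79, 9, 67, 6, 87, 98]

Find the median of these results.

46

Step 1: Sort the data in ascending order: [6, 9, 28, 30, 36, 46, 67, 68, 79, 87, 98]
Step 2: The number of values is n = 11.
Step 3: Since n is odd, the median is the middle value at position 6: 46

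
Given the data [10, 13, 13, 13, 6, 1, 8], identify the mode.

13

Step 1: Count the frequency of each value:
  1: appears 1 time(s)
  6: appears 1 time(s)
  8: appears 1 time(s)
  10: appears 1 time(s)
  13: appears 3 time(s)
Step 2: The value 13 appears most frequently (3 times).
Step 3: Mode = 13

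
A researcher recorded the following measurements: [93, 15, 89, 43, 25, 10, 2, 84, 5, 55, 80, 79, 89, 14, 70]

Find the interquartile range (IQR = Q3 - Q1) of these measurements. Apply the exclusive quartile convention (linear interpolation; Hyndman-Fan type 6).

70

Step 1: Sort the data: [2, 5, 10, 14, 15, 25, 43, 55, 70, 79, 80, 84, 89, 89, 93]
Step 2: n = 15
Step 3: Using the exclusive quartile method:
  Q1 = 14
  Q2 (median) = 55
  Q3 = 84
  IQR = Q3 - Q1 = 84 - 14 = 70
Step 4: IQR = 70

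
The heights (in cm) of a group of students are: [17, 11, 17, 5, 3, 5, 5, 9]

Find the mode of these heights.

5

Step 1: Count the frequency of each value:
  3: appears 1 time(s)
  5: appears 3 time(s)
  9: appears 1 time(s)
  11: appears 1 time(s)
  17: appears 2 time(s)
Step 2: The value 5 appears most frequently (3 times).
Step 3: Mode = 5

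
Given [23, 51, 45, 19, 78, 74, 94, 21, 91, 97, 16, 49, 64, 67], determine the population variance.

772.801

Step 1: Compute the mean: (23 + 51 + 45 + 19 + 78 + 74 + 94 + 21 + 91 + 97 + 16 + 49 + 64 + 67) / 14 = 56.3571
Step 2: Compute squared deviations from the mean:
  (23 - 56.3571)^2 = 1112.699
  (51 - 56.3571)^2 = 28.699
  (45 - 56.3571)^2 = 128.9847
  (19 - 56.3571)^2 = 1395.5561
  (78 - 56.3571)^2 = 468.4133
  (74 - 56.3571)^2 = 311.2704
  (94 - 56.3571)^2 = 1416.9847
  (21 - 56.3571)^2 = 1250.1276
  (91 - 56.3571)^2 = 1200.1276
  (97 - 56.3571)^2 = 1651.8418
  (16 - 56.3571)^2 = 1628.699
  (49 - 56.3571)^2 = 54.1276
  (64 - 56.3571)^2 = 58.4133
  (67 - 56.3571)^2 = 113.2704
Step 3: Sum of squared deviations = 10819.2143
Step 4: Population variance = 10819.2143 / 14 = 772.801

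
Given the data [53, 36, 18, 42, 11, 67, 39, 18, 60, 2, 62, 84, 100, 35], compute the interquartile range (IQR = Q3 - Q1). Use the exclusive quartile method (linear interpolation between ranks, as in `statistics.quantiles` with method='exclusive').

45.25

Step 1: Sort the data: [2, 11, 18, 18, 35, 36, 39, 42, 53, 60, 62, 67, 84, 100]
Step 2: n = 14
Step 3: Using the exclusive quartile method:
  Q1 = 18
  Q2 (median) = 40.5
  Q3 = 63.25
  IQR = Q3 - Q1 = 63.25 - 18 = 45.25
Step 4: IQR = 45.25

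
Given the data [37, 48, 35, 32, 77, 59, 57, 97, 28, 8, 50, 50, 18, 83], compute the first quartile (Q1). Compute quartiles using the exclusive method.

31

Step 1: Sort the data: [8, 18, 28, 32, 35, 37, 48, 50, 50, 57, 59, 77, 83, 97]
Step 2: n = 14
Step 3: Using the exclusive quartile method:
  Q1 = 31
  Q2 (median) = 49
  Q3 = 63.5
  IQR = Q3 - Q1 = 63.5 - 31 = 32.5
Step 4: Q1 = 31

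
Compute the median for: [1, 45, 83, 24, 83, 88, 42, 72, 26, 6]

43.5

Step 1: Sort the data in ascending order: [1, 6, 24, 26, 42, 45, 72, 83, 83, 88]
Step 2: The number of values is n = 10.
Step 3: Since n is even, the median is the average of positions 5 and 6:
  Median = (42 + 45) / 2 = 43.5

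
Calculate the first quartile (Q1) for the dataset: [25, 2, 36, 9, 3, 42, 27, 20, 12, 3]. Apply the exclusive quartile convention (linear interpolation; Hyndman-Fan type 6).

3

Step 1: Sort the data: [2, 3, 3, 9, 12, 20, 25, 27, 36, 42]
Step 2: n = 10
Step 3: Using the exclusive quartile method:
  Q1 = 3
  Q2 (median) = 16
  Q3 = 29.25
  IQR = Q3 - Q1 = 29.25 - 3 = 26.25
Step 4: Q1 = 3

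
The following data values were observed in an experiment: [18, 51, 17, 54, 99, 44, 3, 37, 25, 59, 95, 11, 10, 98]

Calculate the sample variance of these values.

1127.3242

Step 1: Compute the mean: (18 + 51 + 17 + 54 + 99 + 44 + 3 + 37 + 25 + 59 + 95 + 11 + 10 + 98) / 14 = 44.3571
Step 2: Compute squared deviations from the mean:
  (18 - 44.3571)^2 = 694.699
  (51 - 44.3571)^2 = 44.1276
  (17 - 44.3571)^2 = 748.4133
  (54 - 44.3571)^2 = 92.9847
  (99 - 44.3571)^2 = 2985.8418
  (44 - 44.3571)^2 = 0.1276
  (3 - 44.3571)^2 = 1710.4133
  (37 - 44.3571)^2 = 54.1276
  (25 - 44.3571)^2 = 374.699
  (59 - 44.3571)^2 = 214.4133
  (95 - 44.3571)^2 = 2564.699
  (11 - 44.3571)^2 = 1112.699
  (10 - 44.3571)^2 = 1180.4133
  (98 - 44.3571)^2 = 2877.5561
Step 3: Sum of squared deviations = 14655.2143
Step 4: Sample variance = 14655.2143 / 13 = 1127.3242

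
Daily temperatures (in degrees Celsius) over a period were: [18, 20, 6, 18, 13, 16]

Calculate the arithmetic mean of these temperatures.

15.1667

Step 1: Sum all values: 18 + 20 + 6 + 18 + 13 + 16 = 91
Step 2: Count the number of values: n = 6
Step 3: Mean = sum / n = 91 / 6 = 15.1667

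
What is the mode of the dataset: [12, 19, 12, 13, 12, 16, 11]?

12

Step 1: Count the frequency of each value:
  11: appears 1 time(s)
  12: appears 3 time(s)
  13: appears 1 time(s)
  16: appears 1 time(s)
  19: appears 1 time(s)
Step 2: The value 12 appears most frequently (3 times).
Step 3: Mode = 12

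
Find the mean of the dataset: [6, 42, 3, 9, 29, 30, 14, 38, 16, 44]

23.1

Step 1: Sum all values: 6 + 42 + 3 + 9 + 29 + 30 + 14 + 38 + 16 + 44 = 231
Step 2: Count the number of values: n = 10
Step 3: Mean = sum / n = 231 / 10 = 23.1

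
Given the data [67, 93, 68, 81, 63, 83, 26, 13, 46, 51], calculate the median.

65

Step 1: Sort the data in ascending order: [13, 26, 46, 51, 63, 67, 68, 81, 83, 93]
Step 2: The number of values is n = 10.
Step 3: Since n is even, the median is the average of positions 5 and 6:
  Median = (63 + 67) / 2 = 65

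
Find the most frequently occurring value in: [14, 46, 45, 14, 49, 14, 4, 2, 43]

14

Step 1: Count the frequency of each value:
  2: appears 1 time(s)
  4: appears 1 time(s)
  14: appears 3 time(s)
  43: appears 1 time(s)
  45: appears 1 time(s)
  46: appears 1 time(s)
  49: appears 1 time(s)
Step 2: The value 14 appears most frequently (3 times).
Step 3: Mode = 14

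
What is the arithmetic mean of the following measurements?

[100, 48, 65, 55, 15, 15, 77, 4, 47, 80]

50.6

Step 1: Sum all values: 100 + 48 + 65 + 55 + 15 + 15 + 77 + 4 + 47 + 80 = 506
Step 2: Count the number of values: n = 10
Step 3: Mean = sum / n = 506 / 10 = 50.6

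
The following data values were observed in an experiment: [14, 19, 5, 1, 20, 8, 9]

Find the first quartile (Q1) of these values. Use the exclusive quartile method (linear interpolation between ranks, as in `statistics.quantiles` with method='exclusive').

5

Step 1: Sort the data: [1, 5, 8, 9, 14, 19, 20]
Step 2: n = 7
Step 3: Using the exclusive quartile method:
  Q1 = 5
  Q2 (median) = 9
  Q3 = 19
  IQR = Q3 - Q1 = 19 - 5 = 14
Step 4: Q1 = 5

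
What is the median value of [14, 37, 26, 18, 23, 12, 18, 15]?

18

Step 1: Sort the data in ascending order: [12, 14, 15, 18, 18, 23, 26, 37]
Step 2: The number of values is n = 8.
Step 3: Since n is even, the median is the average of positions 4 and 5:
  Median = (18 + 18) / 2 = 18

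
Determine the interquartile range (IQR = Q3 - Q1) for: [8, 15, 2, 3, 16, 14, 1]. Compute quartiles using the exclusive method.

13

Step 1: Sort the data: [1, 2, 3, 8, 14, 15, 16]
Step 2: n = 7
Step 3: Using the exclusive quartile method:
  Q1 = 2
  Q2 (median) = 8
  Q3 = 15
  IQR = Q3 - Q1 = 15 - 2 = 13
Step 4: IQR = 13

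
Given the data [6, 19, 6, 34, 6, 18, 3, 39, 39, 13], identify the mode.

6

Step 1: Count the frequency of each value:
  3: appears 1 time(s)
  6: appears 3 time(s)
  13: appears 1 time(s)
  18: appears 1 time(s)
  19: appears 1 time(s)
  34: appears 1 time(s)
  39: appears 2 time(s)
Step 2: The value 6 appears most frequently (3 times).
Step 3: Mode = 6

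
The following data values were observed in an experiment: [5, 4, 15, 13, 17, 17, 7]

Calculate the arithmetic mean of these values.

11.1429

Step 1: Sum all values: 5 + 4 + 15 + 13 + 17 + 17 + 7 = 78
Step 2: Count the number of values: n = 7
Step 3: Mean = sum / n = 78 / 7 = 11.1429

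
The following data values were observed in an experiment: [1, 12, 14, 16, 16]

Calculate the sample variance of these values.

39.2

Step 1: Compute the mean: (1 + 12 + 14 + 16 + 16) / 5 = 11.8
Step 2: Compute squared deviations from the mean:
  (1 - 11.8)^2 = 116.64
  (12 - 11.8)^2 = 0.04
  (14 - 11.8)^2 = 4.84
  (16 - 11.8)^2 = 17.64
  (16 - 11.8)^2 = 17.64
Step 3: Sum of squared deviations = 156.8
Step 4: Sample variance = 156.8 / 4 = 39.2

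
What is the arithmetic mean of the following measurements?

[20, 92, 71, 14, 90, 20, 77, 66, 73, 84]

60.7

Step 1: Sum all values: 20 + 92 + 71 + 14 + 90 + 20 + 77 + 66 + 73 + 84 = 607
Step 2: Count the number of values: n = 10
Step 3: Mean = sum / n = 607 / 10 = 60.7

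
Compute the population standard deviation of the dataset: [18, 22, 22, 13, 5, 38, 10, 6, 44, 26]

12.3142

Step 1: Compute the mean: 20.4
Step 2: Sum of squared deviations from the mean: 1516.4
Step 3: Population variance = 1516.4 / 10 = 151.64
Step 4: Standard deviation = sqrt(151.64) = 12.3142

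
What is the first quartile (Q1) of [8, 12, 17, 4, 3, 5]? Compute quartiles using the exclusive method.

3.75

Step 1: Sort the data: [3, 4, 5, 8, 12, 17]
Step 2: n = 6
Step 3: Using the exclusive quartile method:
  Q1 = 3.75
  Q2 (median) = 6.5
  Q3 = 13.25
  IQR = Q3 - Q1 = 13.25 - 3.75 = 9.5
Step 4: Q1 = 3.75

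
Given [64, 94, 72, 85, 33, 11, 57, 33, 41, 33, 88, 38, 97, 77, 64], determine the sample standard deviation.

26.4976

Step 1: Compute the mean: 59.1333
Step 2: Sum of squared deviations from the mean: 9829.7333
Step 3: Sample variance = 9829.7333 / 14 = 702.1238
Step 4: Standard deviation = sqrt(702.1238) = 26.4976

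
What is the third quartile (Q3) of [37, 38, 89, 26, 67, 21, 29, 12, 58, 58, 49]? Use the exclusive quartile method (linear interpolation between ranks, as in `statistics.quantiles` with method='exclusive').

58

Step 1: Sort the data: [12, 21, 26, 29, 37, 38, 49, 58, 58, 67, 89]
Step 2: n = 11
Step 3: Using the exclusive quartile method:
  Q1 = 26
  Q2 (median) = 38
  Q3 = 58
  IQR = Q3 - Q1 = 58 - 26 = 32
Step 4: Q3 = 58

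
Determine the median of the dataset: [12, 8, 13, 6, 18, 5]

10

Step 1: Sort the data in ascending order: [5, 6, 8, 12, 13, 18]
Step 2: The number of values is n = 6.
Step 3: Since n is even, the median is the average of positions 3 and 4:
  Median = (8 + 12) / 2 = 10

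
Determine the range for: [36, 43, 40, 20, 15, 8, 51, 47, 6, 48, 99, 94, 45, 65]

93

Step 1: Identify the maximum value: max = 99
Step 2: Identify the minimum value: min = 6
Step 3: Range = max - min = 99 - 6 = 93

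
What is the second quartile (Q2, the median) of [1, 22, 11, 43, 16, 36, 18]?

18

Step 1: Sort the data: [1, 11, 16, 18, 22, 36, 43]
Step 2: n = 7
Step 3: Q2 is the median. Since n is odd, it is the middle value at position 4: 18
Step 4: Q2 = 18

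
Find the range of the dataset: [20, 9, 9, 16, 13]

11

Step 1: Identify the maximum value: max = 20
Step 2: Identify the minimum value: min = 9
Step 3: Range = max - min = 20 - 9 = 11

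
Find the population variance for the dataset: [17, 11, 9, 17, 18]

13.44

Step 1: Compute the mean: (17 + 11 + 9 + 17 + 18) / 5 = 14.4
Step 2: Compute squared deviations from the mean:
  (17 - 14.4)^2 = 6.76
  (11 - 14.4)^2 = 11.56
  (9 - 14.4)^2 = 29.16
  (17 - 14.4)^2 = 6.76
  (18 - 14.4)^2 = 12.96
Step 3: Sum of squared deviations = 67.2
Step 4: Population variance = 67.2 / 5 = 13.44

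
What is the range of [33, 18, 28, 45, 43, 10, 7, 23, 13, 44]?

38

Step 1: Identify the maximum value: max = 45
Step 2: Identify the minimum value: min = 7
Step 3: Range = max - min = 45 - 7 = 38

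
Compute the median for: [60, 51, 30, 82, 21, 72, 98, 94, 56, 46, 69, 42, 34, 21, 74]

56

Step 1: Sort the data in ascending order: [21, 21, 30, 34, 42, 46, 51, 56, 60, 69, 72, 74, 82, 94, 98]
Step 2: The number of values is n = 15.
Step 3: Since n is odd, the median is the middle value at position 8: 56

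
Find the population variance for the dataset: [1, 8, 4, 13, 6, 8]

13.8889

Step 1: Compute the mean: (1 + 8 + 4 + 13 + 6 + 8) / 6 = 6.6667
Step 2: Compute squared deviations from the mean:
  (1 - 6.6667)^2 = 32.1111
  (8 - 6.6667)^2 = 1.7778
  (4 - 6.6667)^2 = 7.1111
  (13 - 6.6667)^2 = 40.1111
  (6 - 6.6667)^2 = 0.4444
  (8 - 6.6667)^2 = 1.7778
Step 3: Sum of squared deviations = 83.3333
Step 4: Population variance = 83.3333 / 6 = 13.8889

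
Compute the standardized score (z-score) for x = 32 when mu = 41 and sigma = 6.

-1.5

Step 1: Recall the z-score formula: z = (x - mu) / sigma
Step 2: Substitute values: z = (32 - 41) / 6
Step 3: z = -9 / 6 = -1.5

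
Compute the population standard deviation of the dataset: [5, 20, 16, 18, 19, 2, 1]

7.8714

Step 1: Compute the mean: 11.5714
Step 2: Sum of squared deviations from the mean: 433.7143
Step 3: Population variance = 433.7143 / 7 = 61.9592
Step 4: Standard deviation = sqrt(61.9592) = 7.8714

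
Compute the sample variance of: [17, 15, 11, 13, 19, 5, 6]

28.2381

Step 1: Compute the mean: (17 + 15 + 11 + 13 + 19 + 5 + 6) / 7 = 12.2857
Step 2: Compute squared deviations from the mean:
  (17 - 12.2857)^2 = 22.2245
  (15 - 12.2857)^2 = 7.3673
  (11 - 12.2857)^2 = 1.6531
  (13 - 12.2857)^2 = 0.5102
  (19 - 12.2857)^2 = 45.0816
  (5 - 12.2857)^2 = 53.0816
  (6 - 12.2857)^2 = 39.5102
Step 3: Sum of squared deviations = 169.4286
Step 4: Sample variance = 169.4286 / 6 = 28.2381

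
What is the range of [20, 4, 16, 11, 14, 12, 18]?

16

Step 1: Identify the maximum value: max = 20
Step 2: Identify the minimum value: min = 4
Step 3: Range = max - min = 20 - 4 = 16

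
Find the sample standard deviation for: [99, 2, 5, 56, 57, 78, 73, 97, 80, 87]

34.6577

Step 1: Compute the mean: 63.4
Step 2: Sum of squared deviations from the mean: 10810.4
Step 3: Sample variance = 10810.4 / 9 = 1201.1556
Step 4: Standard deviation = sqrt(1201.1556) = 34.6577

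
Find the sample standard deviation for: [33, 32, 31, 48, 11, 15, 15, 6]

14.2672

Step 1: Compute the mean: 23.875
Step 2: Sum of squared deviations from the mean: 1424.875
Step 3: Sample variance = 1424.875 / 7 = 203.5536
Step 4: Standard deviation = sqrt(203.5536) = 14.2672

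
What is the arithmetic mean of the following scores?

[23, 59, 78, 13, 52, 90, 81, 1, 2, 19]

41.8

Step 1: Sum all values: 23 + 59 + 78 + 13 + 52 + 90 + 81 + 1 + 2 + 19 = 418
Step 2: Count the number of values: n = 10
Step 3: Mean = sum / n = 418 / 10 = 41.8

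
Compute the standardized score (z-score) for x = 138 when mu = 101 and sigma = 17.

2.1765

Step 1: Recall the z-score formula: z = (x - mu) / sigma
Step 2: Substitute values: z = (138 - 101) / 17
Step 3: z = 37 / 17 = 2.1765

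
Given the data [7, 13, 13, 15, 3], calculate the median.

13

Step 1: Sort the data in ascending order: [3, 7, 13, 13, 15]
Step 2: The number of values is n = 5.
Step 3: Since n is odd, the median is the middle value at position 3: 13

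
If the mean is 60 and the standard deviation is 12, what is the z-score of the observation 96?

3

Step 1: Recall the z-score formula: z = (x - mu) / sigma
Step 2: Substitute values: z = (96 - 60) / 12
Step 3: z = 36 / 12 = 3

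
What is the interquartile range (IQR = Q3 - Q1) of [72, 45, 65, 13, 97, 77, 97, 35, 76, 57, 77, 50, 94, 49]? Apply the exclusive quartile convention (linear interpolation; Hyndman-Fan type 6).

33.25

Step 1: Sort the data: [13, 35, 45, 49, 50, 57, 65, 72, 76, 77, 77, 94, 97, 97]
Step 2: n = 14
Step 3: Using the exclusive quartile method:
  Q1 = 48
  Q2 (median) = 68.5
  Q3 = 81.25
  IQR = Q3 - Q1 = 81.25 - 48 = 33.25
Step 4: IQR = 33.25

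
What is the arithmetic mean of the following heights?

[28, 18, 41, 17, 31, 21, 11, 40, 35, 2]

24.4

Step 1: Sum all values: 28 + 18 + 41 + 17 + 31 + 21 + 11 + 40 + 35 + 2 = 244
Step 2: Count the number of values: n = 10
Step 3: Mean = sum / n = 244 / 10 = 24.4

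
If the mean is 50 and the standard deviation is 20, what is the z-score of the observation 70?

1

Step 1: Recall the z-score formula: z = (x - mu) / sigma
Step 2: Substitute values: z = (70 - 50) / 20
Step 3: z = 20 / 20 = 1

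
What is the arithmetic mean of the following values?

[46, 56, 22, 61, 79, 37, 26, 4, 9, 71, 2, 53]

38.8333

Step 1: Sum all values: 46 + 56 + 22 + 61 + 79 + 37 + 26 + 4 + 9 + 71 + 2 + 53 = 466
Step 2: Count the number of values: n = 12
Step 3: Mean = sum / n = 466 / 12 = 38.8333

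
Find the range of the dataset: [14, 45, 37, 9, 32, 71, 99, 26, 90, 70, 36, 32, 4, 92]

95

Step 1: Identify the maximum value: max = 99
Step 2: Identify the minimum value: min = 4
Step 3: Range = max - min = 99 - 4 = 95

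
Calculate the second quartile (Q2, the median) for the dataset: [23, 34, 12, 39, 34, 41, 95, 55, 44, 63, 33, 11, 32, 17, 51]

34

Step 1: Sort the data: [11, 12, 17, 23, 32, 33, 34, 34, 39, 41, 44, 51, 55, 63, 95]
Step 2: n = 15
Step 3: Q2 is the median. Since n is odd, it is the middle value at position 8: 34
Step 4: Q2 = 34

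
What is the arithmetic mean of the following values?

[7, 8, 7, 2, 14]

7.6

Step 1: Sum all values: 7 + 8 + 7 + 2 + 14 = 38
Step 2: Count the number of values: n = 5
Step 3: Mean = sum / n = 38 / 5 = 7.6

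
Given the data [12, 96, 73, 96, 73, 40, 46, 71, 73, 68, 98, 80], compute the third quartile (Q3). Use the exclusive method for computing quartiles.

92

Step 1: Sort the data: [12, 40, 46, 68, 71, 73, 73, 73, 80, 96, 96, 98]
Step 2: n = 12
Step 3: Using the exclusive quartile method:
  Q1 = 51.5
  Q2 (median) = 73
  Q3 = 92
  IQR = Q3 - Q1 = 92 - 51.5 = 40.5
Step 4: Q3 = 92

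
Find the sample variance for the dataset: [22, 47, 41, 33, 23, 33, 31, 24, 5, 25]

133.6

Step 1: Compute the mean: (22 + 47 + 41 + 33 + 23 + 33 + 31 + 24 + 5 + 25) / 10 = 28.4
Step 2: Compute squared deviations from the mean:
  (22 - 28.4)^2 = 40.96
  (47 - 28.4)^2 = 345.96
  (41 - 28.4)^2 = 158.76
  (33 - 28.4)^2 = 21.16
  (23 - 28.4)^2 = 29.16
  (33 - 28.4)^2 = 21.16
  (31 - 28.4)^2 = 6.76
  (24 - 28.4)^2 = 19.36
  (5 - 28.4)^2 = 547.56
  (25 - 28.4)^2 = 11.56
Step 3: Sum of squared deviations = 1202.4
Step 4: Sample variance = 1202.4 / 9 = 133.6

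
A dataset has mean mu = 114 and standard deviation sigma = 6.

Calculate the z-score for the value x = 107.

-1.1667

Step 1: Recall the z-score formula: z = (x - mu) / sigma
Step 2: Substitute values: z = (107 - 114) / 6
Step 3: z = -7 / 6 = -1.1667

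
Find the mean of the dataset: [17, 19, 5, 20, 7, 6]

12.3333

Step 1: Sum all values: 17 + 19 + 5 + 20 + 7 + 6 = 74
Step 2: Count the number of values: n = 6
Step 3: Mean = sum / n = 74 / 6 = 12.3333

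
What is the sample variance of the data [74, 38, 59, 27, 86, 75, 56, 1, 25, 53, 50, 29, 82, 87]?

694.6154

Step 1: Compute the mean: (74 + 38 + 59 + 27 + 86 + 75 + 56 + 1 + 25 + 53 + 50 + 29 + 82 + 87) / 14 = 53
Step 2: Compute squared deviations from the mean:
  (74 - 53)^2 = 441
  (38 - 53)^2 = 225
  (59 - 53)^2 = 36
  (27 - 53)^2 = 676
  (86 - 53)^2 = 1089
  (75 - 53)^2 = 484
  (56 - 53)^2 = 9
  (1 - 53)^2 = 2704
  (25 - 53)^2 = 784
  (53 - 53)^2 = 0
  (50 - 53)^2 = 9
  (29 - 53)^2 = 576
  (82 - 53)^2 = 841
  (87 - 53)^2 = 1156
Step 3: Sum of squared deviations = 9030
Step 4: Sample variance = 9030 / 13 = 694.6154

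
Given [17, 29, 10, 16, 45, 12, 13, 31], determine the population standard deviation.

11.423

Step 1: Compute the mean: 21.625
Step 2: Sum of squared deviations from the mean: 1043.875
Step 3: Population variance = 1043.875 / 8 = 130.4844
Step 4: Standard deviation = sqrt(130.4844) = 11.423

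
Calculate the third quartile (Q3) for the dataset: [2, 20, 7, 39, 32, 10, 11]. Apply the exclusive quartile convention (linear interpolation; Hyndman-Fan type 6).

32

Step 1: Sort the data: [2, 7, 10, 11, 20, 32, 39]
Step 2: n = 7
Step 3: Using the exclusive quartile method:
  Q1 = 7
  Q2 (median) = 11
  Q3 = 32
  IQR = Q3 - Q1 = 32 - 7 = 25
Step 4: Q3 = 32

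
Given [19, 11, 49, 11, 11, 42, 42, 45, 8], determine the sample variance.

306.0278

Step 1: Compute the mean: (19 + 11 + 49 + 11 + 11 + 42 + 42 + 45 + 8) / 9 = 26.4444
Step 2: Compute squared deviations from the mean:
  (19 - 26.4444)^2 = 55.4198
  (11 - 26.4444)^2 = 238.5309
  (49 - 26.4444)^2 = 508.7531
  (11 - 26.4444)^2 = 238.5309
  (11 - 26.4444)^2 = 238.5309
  (42 - 26.4444)^2 = 241.9753
  (42 - 26.4444)^2 = 241.9753
  (45 - 26.4444)^2 = 344.3086
  (8 - 26.4444)^2 = 340.1975
Step 3: Sum of squared deviations = 2448.2222
Step 4: Sample variance = 2448.2222 / 8 = 306.0278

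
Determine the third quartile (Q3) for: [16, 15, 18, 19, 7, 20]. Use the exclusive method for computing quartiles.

19.25

Step 1: Sort the data: [7, 15, 16, 18, 19, 20]
Step 2: n = 6
Step 3: Using the exclusive quartile method:
  Q1 = 13
  Q2 (median) = 17
  Q3 = 19.25
  IQR = Q3 - Q1 = 19.25 - 13 = 6.25
Step 4: Q3 = 19.25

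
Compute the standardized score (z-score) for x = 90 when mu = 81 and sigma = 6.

1.5

Step 1: Recall the z-score formula: z = (x - mu) / sigma
Step 2: Substitute values: z = (90 - 81) / 6
Step 3: z = 9 / 6 = 1.5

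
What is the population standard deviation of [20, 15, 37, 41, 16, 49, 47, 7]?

15.2561

Step 1: Compute the mean: 29
Step 2: Sum of squared deviations from the mean: 1862
Step 3: Population variance = 1862 / 8 = 232.75
Step 4: Standard deviation = sqrt(232.75) = 15.2561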